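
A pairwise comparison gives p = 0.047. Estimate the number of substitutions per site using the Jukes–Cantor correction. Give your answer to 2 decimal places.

0.05

d = −(3/4) ln(1 − 4p/3) = −0.75 ln(1 − 0.062667) = −0.75 ln(0.937333)
  = −0.75 × (-0.064717) = 0.048538 substitutions/site.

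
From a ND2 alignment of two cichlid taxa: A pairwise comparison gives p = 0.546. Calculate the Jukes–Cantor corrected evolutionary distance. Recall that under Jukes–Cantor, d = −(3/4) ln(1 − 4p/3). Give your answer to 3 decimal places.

d = −(3/4) ln(1 − 4p/3) = −0.75 ln(1 − 0.728) = −0.75 ln(0.272)
  = −0.75 × (-1.301953) = 0.976465 substitutions/site.

0.976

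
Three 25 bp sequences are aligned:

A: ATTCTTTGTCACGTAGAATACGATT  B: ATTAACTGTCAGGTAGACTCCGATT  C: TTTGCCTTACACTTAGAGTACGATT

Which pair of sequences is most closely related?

A–B: 6/25 differ, p = 0.240, d = 0.289.
A–C: 8/25 differ, p = 0.320, d = 0.417.
B–C: 9/25 differ, p = 0.360, d = 0.490.
The smallest distance is between A and B.

A and B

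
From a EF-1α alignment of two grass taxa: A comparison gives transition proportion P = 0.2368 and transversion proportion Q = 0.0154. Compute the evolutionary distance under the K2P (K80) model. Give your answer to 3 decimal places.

Under the Kimura two-parameter model, d = −½ ln(1 − 2P − Q) − ¼ ln(1 − 2Q).
1 − 2P − Q = 0.511, giving −½ ln(0.511) = 0.335693.
1 − 2Q = 0.9692, giving −¼ ln(0.9692) = 0.007821.
d = 0.335693 + 0.007821 = 0.343514.

0.344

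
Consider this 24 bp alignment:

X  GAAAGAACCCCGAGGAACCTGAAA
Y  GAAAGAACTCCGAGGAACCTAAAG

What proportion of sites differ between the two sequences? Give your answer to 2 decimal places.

The sequences differ at 3 of 24 positions (sites 9, 21, 24).
p = 3/24 = 0.125 ≈ 0.13 (to 2 d.p.).

0.13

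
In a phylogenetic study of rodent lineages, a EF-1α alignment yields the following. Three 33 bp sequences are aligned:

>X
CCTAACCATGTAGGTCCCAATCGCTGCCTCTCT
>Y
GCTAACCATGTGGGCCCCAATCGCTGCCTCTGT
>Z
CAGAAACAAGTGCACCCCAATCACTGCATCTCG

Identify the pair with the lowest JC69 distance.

X–Y: 4/33 differ, p = 0.121, d = 0.132.
X–Z: 11/33 differ, p = 0.333, d = 0.441.
Y–Z: 11/33 differ, p = 0.333, d = 0.441.
The smallest distance is between X and Y.

X and Y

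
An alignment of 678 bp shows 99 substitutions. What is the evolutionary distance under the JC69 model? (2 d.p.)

p = 99/678 ≈ 0.146018.
d = −(3/4) ln(1 − 4p/3) = −0.75 ln(1 − 0.194691) = −0.75 ln(0.805309)
  = −0.75 × (-0.216529) = 0.162397 substitutions/site.

0.16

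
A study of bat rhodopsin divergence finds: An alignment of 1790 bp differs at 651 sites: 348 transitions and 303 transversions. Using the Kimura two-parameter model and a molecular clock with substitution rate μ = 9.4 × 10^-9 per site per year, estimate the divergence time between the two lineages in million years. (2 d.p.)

P = 348/1790 ≈ 0.194413 and Q = 303/1790 ≈ 0.169274.
Under the Kimura two-parameter model, d = −½ ln(1 − 2P − Q) − ¼ ln(1 − 2Q).
1 − 2P − Q = 0.4419, giving −½ ln(0.4419) = 0.408336.
1 − 2Q = 0.661452, giving −¼ ln(0.661452) = 0.103329.
d = 0.408336 + 0.103329 = 0.511665.
Under a molecular clock d = 2μt, so t = d/(2μ) = 0.511665 / (2 × 9.4 × 10^-9) = 27.22 million years.

27.22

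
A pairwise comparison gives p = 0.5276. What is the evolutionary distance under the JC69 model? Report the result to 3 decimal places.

0.912

d = −(3/4) ln(1 − 4p/3) = −0.75 ln(1 − 0.703467) = −0.75 ln(0.296533)
  = −0.75 × (-1.215597) = 0.911698 substitutions/site.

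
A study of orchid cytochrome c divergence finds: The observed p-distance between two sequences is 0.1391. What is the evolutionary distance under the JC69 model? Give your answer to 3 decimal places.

0.154

d = −(3/4) ln(1 − 4p/3) = −0.75 ln(1 − 0.185467) = −0.75 ln(0.814533)
  = −0.75 × (-0.205140) = 0.153855 substitutions/site.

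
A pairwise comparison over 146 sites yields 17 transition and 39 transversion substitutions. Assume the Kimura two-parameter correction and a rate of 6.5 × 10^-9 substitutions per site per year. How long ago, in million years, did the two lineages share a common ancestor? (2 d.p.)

41.35

P = 17/146 ≈ 0.116438 and Q = 39/146 ≈ 0.267123.
Under the Kimura two-parameter model, d = −½ ln(1 − 2P − Q) − ¼ ln(1 − 2Q).
1 − 2P − Q = 0.500001, giving −½ ln(0.500001) = 0.346573.
1 − 2Q = 0.465754, giving −¼ ln(0.465754) = 0.191024.
d = 0.346573 + 0.191024 = 0.537597.
Under a molecular clock d = 2μt, so t = d/(2μ) = 0.537597 / (2 × 6.5 × 10^-9) = 41.35 million years.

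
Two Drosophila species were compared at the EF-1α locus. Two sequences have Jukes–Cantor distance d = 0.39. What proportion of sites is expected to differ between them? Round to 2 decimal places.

p = (3/4)(1 − e^(−4d/3)) = 0.75 × (1 − e^(-0.52)) = 0.75 × (1 − 0.594521) = 0.304109.

0.30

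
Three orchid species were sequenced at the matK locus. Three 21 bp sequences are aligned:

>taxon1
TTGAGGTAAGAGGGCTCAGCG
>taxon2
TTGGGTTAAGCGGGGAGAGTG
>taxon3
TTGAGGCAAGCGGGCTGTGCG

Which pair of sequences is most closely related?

taxon1 and taxon3

taxon1–taxon2: 7/21 differ, p = 0.333, d = 0.441.
taxon1–taxon3: 4/21 differ, p = 0.190, d = 0.220.
taxon2–taxon3: 7/21 differ, p = 0.333, d = 0.441.
The smallest distance is between taxon1 and taxon3.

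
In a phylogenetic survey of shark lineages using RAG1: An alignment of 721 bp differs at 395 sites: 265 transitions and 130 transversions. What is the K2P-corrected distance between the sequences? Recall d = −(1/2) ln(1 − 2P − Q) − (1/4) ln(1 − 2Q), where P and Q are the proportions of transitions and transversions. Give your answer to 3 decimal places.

1.347

P = 265/721 ≈ 0.367545 and Q = 130/721 ≈ 0.180305.
Under the Kimura two-parameter model, d = −½ ln(1 − 2P − Q) − ¼ ln(1 − 2Q).
1 − 2P − Q = 0.084605, giving −½ ln(0.084605) = 1.234881.
1 − 2Q = 0.63939, giving −¼ ln(0.63939) = 0.111810.
d = 1.234881 + 0.111810 = 1.346691.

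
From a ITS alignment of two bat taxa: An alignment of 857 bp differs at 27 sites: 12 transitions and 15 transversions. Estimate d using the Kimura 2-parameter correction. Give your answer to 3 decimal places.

0.032

P = 12/857 ≈ 0.014002 and Q = 15/857 ≈ 0.017503.
Under the Kimura two-parameter model, d = −½ ln(1 − 2P − Q) − ¼ ln(1 − 2Q).
1 − 2P − Q = 0.954493, giving −½ ln(0.954493) = 0.023287.
1 − 2Q = 0.964994, giving −¼ ln(0.964994) = 0.008908.
d = 0.023287 + 0.008908 = 0.032195.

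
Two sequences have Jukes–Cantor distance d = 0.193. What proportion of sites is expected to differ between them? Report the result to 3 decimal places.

0.170

p = (3/4)(1 − e^(−4d/3)) = 0.75 × (1 − e^(-0.257333)) = 0.75 × (1 − 0.773111) = 0.170167.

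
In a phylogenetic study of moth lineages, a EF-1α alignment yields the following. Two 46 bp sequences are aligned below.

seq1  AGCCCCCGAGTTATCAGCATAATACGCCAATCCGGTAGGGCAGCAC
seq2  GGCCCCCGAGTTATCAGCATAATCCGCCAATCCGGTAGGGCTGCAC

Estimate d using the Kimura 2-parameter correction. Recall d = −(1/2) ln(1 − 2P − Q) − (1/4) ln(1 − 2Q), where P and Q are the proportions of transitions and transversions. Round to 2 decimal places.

0.07

Of 46 sites, 1 differences are transitions and 2 are transversions, so P = 1/46 ≈ 0.021739 and Q = 2/46 ≈ 0.043478.
Under the Kimura two-parameter model, d = −½ ln(1 − 2P − Q) − ¼ ln(1 − 2Q).
1 − 2P − Q = 0.913044, giving −½ ln(0.913044) = 0.045486.
1 − 2Q = 0.913044, giving −¼ ln(0.913044) = 0.022743.
d = 0.045486 + 0.022743 = 0.068229.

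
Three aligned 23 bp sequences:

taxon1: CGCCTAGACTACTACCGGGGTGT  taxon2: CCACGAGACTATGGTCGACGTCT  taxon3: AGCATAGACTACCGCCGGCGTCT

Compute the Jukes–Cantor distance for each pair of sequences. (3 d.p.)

d(taxon1,taxon2) = 0.650, d(taxon1,taxon3) = 0.321, d(taxon2,taxon3) = 0.553

taxon1–taxon2: 10/23 sites differ → p ≈ 0.434783, d = −0.75 ln(1 − 0.579711) = 0.650110 ≈ 0.650.
taxon1–taxon3: 6/23 sites differ → p ≈ 0.26087, d = −0.75 ln(1 − 0.347827) = 0.320584 ≈ 0.321.
taxon2–taxon3: 9/23 sites differ → p ≈ 0.391304, d = −0.75 ln(1 − 0.521739) = 0.553199 ≈ 0.553.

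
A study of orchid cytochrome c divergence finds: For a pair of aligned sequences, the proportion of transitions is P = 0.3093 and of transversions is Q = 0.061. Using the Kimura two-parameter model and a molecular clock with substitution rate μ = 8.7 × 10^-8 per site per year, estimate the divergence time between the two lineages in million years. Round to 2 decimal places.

3.46

Under the Kimura two-parameter model, d = −½ ln(1 − 2P − Q) − ¼ ln(1 − 2Q).
1 − 2P − Q = 0.3204, giving −½ ln(0.3204) = 0.569093.
1 − 2Q = 0.878, giving −¼ ln(0.878) = 0.032527.
d = 0.569093 + 0.032527 = 0.601620.
Under a molecular clock d = 2μt, so t = d/(2μ) = 0.601620 / (2 × 8.7 × 10^-8) = 3.46 million years.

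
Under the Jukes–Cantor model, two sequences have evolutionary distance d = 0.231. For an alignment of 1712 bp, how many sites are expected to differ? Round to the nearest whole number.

340

Invert JC69: p = (3/4)(1 − e^(−4d/3)) = 0.75 × (1 − e^(-0.308)) = 0.75 × (1 − 0.734915) = 0.198814.
Expected differing sites = pL ≈ 0.198814 × 1712 = 340.369568 ≈ 340.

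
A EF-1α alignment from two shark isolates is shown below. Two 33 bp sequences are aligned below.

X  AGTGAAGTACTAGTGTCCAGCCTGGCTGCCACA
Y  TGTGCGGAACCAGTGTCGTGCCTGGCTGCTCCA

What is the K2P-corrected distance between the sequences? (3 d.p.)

Of 33 sites, 3 differences are transitions and 6 are transversions, so P = 3/33 ≈ 0.090909 and Q = 6/33 ≈ 0.181818.
Under the Kimura two-parameter model, d = −½ ln(1 − 2P − Q) − ¼ ln(1 − 2Q).
1 − 2P − Q = 0.636364, giving −½ ln(0.636364) = 0.225992.
1 − 2Q = 0.636364, giving −¼ ln(0.636364) = 0.112996.
d = 0.225992 + 0.112996 = 0.338988.

0.339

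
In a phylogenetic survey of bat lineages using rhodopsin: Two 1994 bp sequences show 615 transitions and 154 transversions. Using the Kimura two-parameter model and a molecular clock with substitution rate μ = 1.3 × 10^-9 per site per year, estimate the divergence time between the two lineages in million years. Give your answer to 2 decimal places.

P = 615/1994 ≈ 0.308425 and Q = 154/1994 ≈ 0.077232.
Under the Kimura two-parameter model, d = −½ ln(1 − 2P − Q) − ¼ ln(1 − 2Q).
1 − 2P − Q = 0.305918, giving −½ ln(0.305918) = 0.592219.
1 − 2Q = 0.845536, giving −¼ ln(0.845536) = 0.041946.
d = 0.592219 + 0.041946 = 0.634165.
Under a molecular clock d = 2μt, so t = d/(2μ) = 0.634165 / (2 × 1.3 × 10^-9) = 243.91 million years.

243.91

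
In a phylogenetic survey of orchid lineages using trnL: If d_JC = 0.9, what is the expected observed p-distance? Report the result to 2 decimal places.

p = (3/4)(1 − e^(−4d/3)) = 0.75 × (1 − e^(-1.2)) = 0.75 × (1 − 0.301194) = 0.524105.

0.52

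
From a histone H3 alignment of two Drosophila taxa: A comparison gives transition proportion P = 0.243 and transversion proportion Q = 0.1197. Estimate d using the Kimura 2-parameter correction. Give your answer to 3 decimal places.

Under the Kimura two-parameter model, d = −½ ln(1 − 2P − Q) − ¼ ln(1 − 2Q).
1 − 2P − Q = 0.3943, giving −½ ln(0.3943) = 0.465322.
1 − 2Q = 0.7606, giving −¼ ln(0.7606) = 0.068412.
d = 0.465322 + 0.068412 = 0.533734.

0.534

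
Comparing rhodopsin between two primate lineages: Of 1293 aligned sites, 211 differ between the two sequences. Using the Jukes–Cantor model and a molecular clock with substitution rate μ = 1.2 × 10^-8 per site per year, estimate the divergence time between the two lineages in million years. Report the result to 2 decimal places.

7.67

p = 211/1293 ≈ 0.163186.
d = −(3/4) ln(1 − 4p/3) = −0.75 ln(1 − 0.217581) = −0.75 ln(0.782419)
  = −0.75 × (-0.245365) = 0.184024 substitutions/site.
Under a molecular clock d = 2μt, so t = d/(2μ) = 0.184024 / (2 × 1.2 × 10^-8) = 7.67 million years.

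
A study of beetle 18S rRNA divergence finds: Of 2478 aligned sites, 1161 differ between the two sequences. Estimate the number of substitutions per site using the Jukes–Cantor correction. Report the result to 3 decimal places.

0.735

p = 1161/2478 ≈ 0.468523.
d = −(3/4) ln(1 − 4p/3) = −0.75 ln(1 − 0.624697) = −0.75 ln(0.375303)
  = −0.75 × (-0.980022) = 0.735017 substitutions/site.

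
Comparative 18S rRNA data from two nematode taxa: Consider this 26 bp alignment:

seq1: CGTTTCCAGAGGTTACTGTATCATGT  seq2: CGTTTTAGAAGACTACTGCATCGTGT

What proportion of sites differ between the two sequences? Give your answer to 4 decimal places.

0.3077

The sequences differ at 8 of 26 positions (sites 6, 7, 8, 9, 12, 13, 19, 23).
p = 8/26 = 0.307692… ≈ 0.3077 (to 4 d.p.).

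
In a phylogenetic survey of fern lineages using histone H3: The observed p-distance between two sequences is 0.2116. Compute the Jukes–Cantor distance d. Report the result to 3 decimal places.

0.249

d = −(3/4) ln(1 − 4p/3) = −0.75 ln(1 − 0.282133) = −0.75 ln(0.717867)
  = −0.75 × (-0.331471) = 0.248603 substitutions/site.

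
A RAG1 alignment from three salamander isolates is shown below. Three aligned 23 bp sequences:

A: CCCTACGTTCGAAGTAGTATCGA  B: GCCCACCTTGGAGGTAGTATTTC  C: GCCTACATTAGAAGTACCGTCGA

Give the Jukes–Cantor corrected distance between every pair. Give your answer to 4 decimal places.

d(A,B) = 0.4674, d(A,C) = 0.3206, d(B,C) = 0.6501

A–B: 8/23 sites differ → p ≈ 0.347826, d = −0.75 ln(1 − 0.463768) = 0.467391 ≈ 0.4674.
A–C: 6/23 sites differ → p ≈ 0.26087, d = −0.75 ln(1 − 0.347827) = 0.320584 ≈ 0.3206.
B–C: 10/23 sites differ → p ≈ 0.434783, d = −0.75 ln(1 − 0.579711) = 0.650110 ≈ 0.6501.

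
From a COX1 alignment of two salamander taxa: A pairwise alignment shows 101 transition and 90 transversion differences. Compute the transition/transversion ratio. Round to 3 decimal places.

1.122

R = 101/90 = 1.122222… ≈ 1.122 (to 3 d.p.).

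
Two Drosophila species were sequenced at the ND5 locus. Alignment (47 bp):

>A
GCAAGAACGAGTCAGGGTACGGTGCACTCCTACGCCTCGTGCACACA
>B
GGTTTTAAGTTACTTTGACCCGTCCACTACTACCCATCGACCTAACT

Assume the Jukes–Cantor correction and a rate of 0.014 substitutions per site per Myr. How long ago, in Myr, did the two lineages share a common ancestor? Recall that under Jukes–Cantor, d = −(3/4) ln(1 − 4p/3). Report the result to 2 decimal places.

The sequences differ at 24 of 47 sites, so p = 24/47 ≈ 0.510638.
d = −(3/4) ln(1 − 4p/3) = −0.75 ln(1 − 0.680851) = −0.75 ln(0.319149)
  = −0.75 × (-1.142097) = 0.856573 substitutions/site.
Under a molecular clock d = 2μt, so t = d/(2μ) = 0.856573 / (2 × 0.014) = 30.59 Myr.

30.59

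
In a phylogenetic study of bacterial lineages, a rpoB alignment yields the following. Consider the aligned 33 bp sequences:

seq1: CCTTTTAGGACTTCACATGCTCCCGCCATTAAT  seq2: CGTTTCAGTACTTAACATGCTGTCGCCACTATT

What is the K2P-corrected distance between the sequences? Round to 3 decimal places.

0.293

Of 33 sites, 3 differences are transitions and 5 are transversions, so P = 3/33 ≈ 0.090909 and Q = 5/33 ≈ 0.151515.
Under the Kimura two-parameter model, d = −½ ln(1 − 2P − Q) − ¼ ln(1 − 2Q).
1 − 2P − Q = 0.666667, giving −½ ln(0.666667) = 0.202732.
1 − 2Q = 0.69697, giving −¼ ln(0.69697) = 0.090253.
d = 0.202732 + 0.090253 = 0.292985.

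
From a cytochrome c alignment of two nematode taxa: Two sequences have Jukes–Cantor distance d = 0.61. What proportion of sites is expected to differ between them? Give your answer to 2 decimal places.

p = (3/4)(1 − e^(−4d/3)) = 0.75 × (1 − e^(-0.813333)) = 0.75 × (1 − 0.443378) = 0.417467.

0.42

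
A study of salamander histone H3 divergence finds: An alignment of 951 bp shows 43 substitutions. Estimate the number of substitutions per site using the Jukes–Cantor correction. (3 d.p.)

p = 43/951 ≈ 0.045216.
d = −(3/4) ln(1 − 4p/3) = −0.75 ln(1 − 0.060288) = −0.75 ln(0.939712)
  = −0.75 × (-0.062182) = 0.046637 substitutions/site.

0.047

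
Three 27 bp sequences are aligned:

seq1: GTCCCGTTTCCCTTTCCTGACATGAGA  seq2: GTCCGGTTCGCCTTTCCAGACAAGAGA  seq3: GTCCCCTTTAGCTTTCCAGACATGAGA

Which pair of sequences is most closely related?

seq1 and seq3

seq1–seq2: 5/27 differ, p = 0.185, d = 0.213.
seq1–seq3: 4/27 differ, p = 0.148, d = 0.165.
seq2–seq3: 6/27 differ, p = 0.222, d = 0.264.
The smallest distance is between seq1 and seq3.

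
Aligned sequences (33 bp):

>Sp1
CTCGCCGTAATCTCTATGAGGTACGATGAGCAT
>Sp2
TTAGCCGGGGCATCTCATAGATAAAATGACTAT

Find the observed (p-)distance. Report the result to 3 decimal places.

0.455

The sequences differ at 15 of 33 positions.
p = 15/33 = 0.454545… ≈ 0.455 (to 3 d.p.).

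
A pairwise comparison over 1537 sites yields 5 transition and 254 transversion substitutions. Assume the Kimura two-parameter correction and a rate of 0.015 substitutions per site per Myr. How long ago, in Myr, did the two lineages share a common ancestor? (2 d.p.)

P = 5/1537 ≈ 0.003253 and Q = 254/1537 ≈ 0.165257.
Under the Kimura two-parameter model, d = −½ ln(1 − 2P − Q) − ¼ ln(1 − 2Q).
1 − 2P − Q = 0.828237, giving −½ ln(0.828237) = 0.094228.
1 − 2Q = 0.669486, giving −¼ ln(0.669486) = 0.100311.
d = 0.094228 + 0.100311 = 0.194539.
Under a molecular clock d = 2μt, so t = d/(2μ) = 0.194539 / (2 × 0.015) = 6.48 Myr.

6.48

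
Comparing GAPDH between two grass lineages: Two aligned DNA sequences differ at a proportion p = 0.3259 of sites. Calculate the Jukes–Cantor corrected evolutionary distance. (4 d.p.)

d = −(3/4) ln(1 − 4p/3) = −0.75 ln(1 − 0.434533) = −0.75 ln(0.565467)
  = −0.75 × (-0.570103) = 0.427577 substitutions/site.

0.4276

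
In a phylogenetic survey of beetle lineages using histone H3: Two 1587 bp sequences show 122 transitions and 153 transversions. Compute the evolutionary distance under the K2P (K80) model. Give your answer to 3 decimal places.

P = 122/1587 ≈ 0.076875 and Q = 153/1587 ≈ 0.096408.
Under the Kimura two-parameter model, d = −½ ln(1 − 2P − Q) − ¼ ln(1 − 2Q).
1 − 2P − Q = 0.749842, giving −½ ln(0.749842) = 0.143946.
1 − 2Q = 0.807184, giving −¼ ln(0.807184) = 0.053551.
d = 0.143946 + 0.053551 = 0.197497.

0.197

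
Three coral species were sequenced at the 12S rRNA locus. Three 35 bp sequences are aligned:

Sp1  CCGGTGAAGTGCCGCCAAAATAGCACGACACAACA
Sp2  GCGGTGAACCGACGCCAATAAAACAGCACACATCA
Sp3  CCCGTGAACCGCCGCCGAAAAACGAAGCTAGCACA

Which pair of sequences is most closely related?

Sp1 and Sp2

Sp1–Sp2: 10/35 differ, p = 0.286, d = 0.360.
Sp1–Sp3: 12/35 differ, p = 0.343, d = 0.458.
Sp2–Sp3: 14/35 differ, p = 0.400, d = 0.572.
The smallest distance is between Sp1 and Sp2.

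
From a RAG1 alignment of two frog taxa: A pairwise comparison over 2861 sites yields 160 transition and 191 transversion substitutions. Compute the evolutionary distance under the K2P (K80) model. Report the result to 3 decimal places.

0.134

P = 160/2861 ≈ 0.055925 and Q = 191/2861 ≈ 0.06676.
Under the Kimura two-parameter model, d = −½ ln(1 − 2P − Q) − ¼ ln(1 − 2Q).
1 − 2P − Q = 0.82139, giving −½ ln(0.82139) = 0.098379.
1 − 2Q = 0.86648, giving −¼ ln(0.86648) = 0.035829.
d = 0.098379 + 0.035829 = 0.134208.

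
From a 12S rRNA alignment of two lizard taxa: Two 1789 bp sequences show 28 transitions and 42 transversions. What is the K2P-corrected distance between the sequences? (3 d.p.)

P = 28/1789 ≈ 0.015651 and Q = 42/1789 ≈ 0.023477.
Under the Kimura two-parameter model, d = −½ ln(1 − 2P − Q) − ¼ ln(1 − 2Q).
1 − 2P − Q = 0.945221, giving −½ ln(0.945221) = 0.028168.
1 − 2Q = 0.953046, giving −¼ ln(0.953046) = 0.012023.
d = 0.028168 + 0.012023 = 0.040191.

0.040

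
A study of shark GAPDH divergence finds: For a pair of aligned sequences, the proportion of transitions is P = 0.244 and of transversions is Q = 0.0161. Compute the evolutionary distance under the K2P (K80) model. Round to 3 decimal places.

0.359

Under the Kimura two-parameter model, d = −½ ln(1 − 2P − Q) − ¼ ln(1 − 2Q).
1 − 2P − Q = 0.4959, giving −½ ln(0.4959) = 0.350690.
1 − 2Q = 0.9678, giving −¼ ln(0.9678) = 0.008182.
d = 0.350690 + 0.008182 = 0.358872.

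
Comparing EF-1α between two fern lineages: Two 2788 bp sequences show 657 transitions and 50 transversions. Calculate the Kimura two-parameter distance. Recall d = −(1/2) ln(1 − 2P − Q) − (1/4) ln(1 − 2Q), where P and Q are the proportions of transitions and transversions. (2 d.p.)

P = 657/2788 ≈ 0.235653 and Q = 50/2788 ≈ 0.017934.
Under the Kimura two-parameter model, d = −½ ln(1 − 2P − Q) − ¼ ln(1 − 2Q).
1 − 2P − Q = 0.51076, giving −½ ln(0.51076) = 0.335928.
1 − 2Q = 0.964132, giving −¼ ln(0.964132) = 0.009132.
d = 0.335928 + 0.009132 = 0.345060.

0.35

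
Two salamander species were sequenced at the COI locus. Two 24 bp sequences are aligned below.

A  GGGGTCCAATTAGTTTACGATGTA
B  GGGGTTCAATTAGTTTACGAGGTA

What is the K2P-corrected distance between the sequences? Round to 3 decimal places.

Of 24 sites, 1 differences are transitions and 1 are transversions, so P = 1/24 ≈ 0.041667 and Q = 1/24 ≈ 0.041667.
Under the Kimura two-parameter model, d = −½ ln(1 − 2P − Q) − ¼ ln(1 − 2Q).
1 − 2P − Q = 0.874999, giving −½ ln(0.874999) = 0.066766.
1 − 2Q = 0.916666, giving −¼ ln(0.916666) = 0.021753.
d = 0.066766 + 0.021753 = 0.088519.

0.089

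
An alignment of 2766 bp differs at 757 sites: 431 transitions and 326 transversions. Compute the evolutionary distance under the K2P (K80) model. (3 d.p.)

P = 431/2766 ≈ 0.155821 and Q = 326/2766 ≈ 0.11786.
Under the Kimura two-parameter model, d = −½ ln(1 − 2P − Q) − ¼ ln(1 − 2Q).
1 − 2P − Q = 0.570498, giving −½ ln(0.570498) = 0.280623.
1 − 2Q = 0.76428, giving −¼ ln(0.76428) = 0.067205.
d = 0.280623 + 0.067205 = 0.347828.

0.348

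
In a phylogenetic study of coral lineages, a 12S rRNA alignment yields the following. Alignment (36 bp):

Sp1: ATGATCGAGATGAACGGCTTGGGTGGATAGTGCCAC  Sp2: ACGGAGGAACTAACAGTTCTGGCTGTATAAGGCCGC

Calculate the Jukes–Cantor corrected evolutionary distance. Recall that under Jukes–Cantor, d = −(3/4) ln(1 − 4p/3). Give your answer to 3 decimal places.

The sequences differ at 17 of 36 sites, so p = 17/36 ≈ 0.472222.
d = −(3/4) ln(1 − 4p/3) = −0.75 ln(1 − 0.629629) = −0.75 ln(0.370371)
  = −0.75 × (-0.993250) = 0.744938 substitutions/site.

0.745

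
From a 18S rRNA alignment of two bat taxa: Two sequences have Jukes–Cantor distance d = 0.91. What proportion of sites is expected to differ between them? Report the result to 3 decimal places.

p = (3/4)(1 − e^(−4d/3)) = 0.75 × (1 − e^(-1.213333)) = 0.75 × (1 − 0.297205) = 0.527096.

0.527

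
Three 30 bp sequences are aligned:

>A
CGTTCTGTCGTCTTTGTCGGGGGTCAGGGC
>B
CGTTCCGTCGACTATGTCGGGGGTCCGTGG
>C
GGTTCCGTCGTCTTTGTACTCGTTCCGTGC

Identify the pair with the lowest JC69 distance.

A–B: 6/30 differ, p = 0.200, d = 0.233.
A–C: 9/30 differ, p = 0.300, d = 0.383.
B–C: 9/30 differ, p = 0.300, d = 0.383.
The smallest distance is between A and B.

A and B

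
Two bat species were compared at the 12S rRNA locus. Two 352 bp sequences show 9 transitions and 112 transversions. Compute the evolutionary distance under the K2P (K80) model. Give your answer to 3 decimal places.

0.483

P = 9/352 ≈ 0.025568 and Q = 112/352 ≈ 0.318182.
Under the Kimura two-parameter model, d = −½ ln(1 − 2P − Q) − ¼ ln(1 − 2Q).
1 − 2P − Q = 0.630682, giving −½ ln(0.630682) = 0.230477.
1 − 2Q = 0.363636, giving −¼ ln(0.363636) = 0.252900.
d = 0.230477 + 0.252900 = 0.483377.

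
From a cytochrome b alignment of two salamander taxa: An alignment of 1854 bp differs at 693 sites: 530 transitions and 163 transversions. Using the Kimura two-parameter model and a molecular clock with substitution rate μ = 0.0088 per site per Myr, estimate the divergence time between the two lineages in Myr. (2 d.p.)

P = 530/1854 ≈ 0.285868 and Q = 163/1854 ≈ 0.087918.
Under the Kimura two-parameter model, d = −½ ln(1 − 2P − Q) − ¼ ln(1 − 2Q).
1 − 2P − Q = 0.340346, giving −½ ln(0.340346) = 0.538896.
1 − 2Q = 0.824164, giving −¼ ln(0.824164) = 0.048346.
d = 0.538896 + 0.048346 = 0.587242.
Under a molecular clock d = 2μt, so t = d/(2μ) = 0.587242 / (2 × 0.0088) = 33.37 Myr.

33.37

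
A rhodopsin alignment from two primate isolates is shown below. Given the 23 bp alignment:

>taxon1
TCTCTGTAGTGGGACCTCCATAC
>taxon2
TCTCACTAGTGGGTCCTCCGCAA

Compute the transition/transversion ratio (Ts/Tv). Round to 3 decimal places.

Transitions are A↔G and C↔T; transversions are all other mismatches.
Transitions: 2. Transversions: 4.
R = 2/4 = 0.500.

0.500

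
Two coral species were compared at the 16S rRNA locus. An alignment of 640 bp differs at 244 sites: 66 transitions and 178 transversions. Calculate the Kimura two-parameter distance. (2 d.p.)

P = 66/640 = 0.103125 and Q = 178/640 = 0.278125.
Under the Kimura two-parameter model, d = −½ ln(1 − 2P − Q) − ¼ ln(1 − 2Q).
1 − 2P − Q = 0.515625, giving −½ ln(0.515625) = 0.331188.
1 − 2Q = 0.44375, giving −¼ ln(0.44375) = 0.203123.
d = 0.331188 + 0.203123 = 0.534311.

0.53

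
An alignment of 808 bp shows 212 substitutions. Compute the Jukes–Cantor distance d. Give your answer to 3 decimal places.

p = 212/808 ≈ 0.262376.
d = −(3/4) ln(1 − 4p/3) = −0.75 ln(1 − 0.349835) = −0.75 ln(0.650165)
  = −0.75 × (-0.430529) = 0.322897 substitutions/site.

0.323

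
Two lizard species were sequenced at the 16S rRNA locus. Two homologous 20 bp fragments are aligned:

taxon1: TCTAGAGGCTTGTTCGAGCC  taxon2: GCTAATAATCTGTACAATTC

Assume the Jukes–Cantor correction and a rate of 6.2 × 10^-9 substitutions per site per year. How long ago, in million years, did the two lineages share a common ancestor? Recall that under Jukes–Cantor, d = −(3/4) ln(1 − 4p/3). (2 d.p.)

79.94

The sequences differ at 11 of 20 sites, so p = 11/20 = 0.55.
d = −(3/4) ln(1 − 4p/3) = −0.75 ln(1 − 0.733333) = −0.75 ln(0.266667)
  = −0.75 × (-1.321755) = 0.991316 substitutions/site.
Under a molecular clock d = 2μt, so t = d/(2μ) = 0.991316 / (2 × 6.2 × 10^-9) = 79.94 million years.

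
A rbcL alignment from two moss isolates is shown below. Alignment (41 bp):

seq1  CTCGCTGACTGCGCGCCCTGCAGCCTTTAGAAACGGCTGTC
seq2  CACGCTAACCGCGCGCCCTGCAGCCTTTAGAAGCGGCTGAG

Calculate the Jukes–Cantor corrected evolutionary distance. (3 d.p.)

The sequences differ at 6 of 41 sites (2, 7, 10, 33, 40, 41), so p = 6/41 ≈ 0.146341.
d = −(3/4) ln(1 − 4p/3) = −0.75 ln(1 − 0.195121) = −0.75 ln(0.804879)
  = −0.75 × (-0.217063) = 0.162797 substitutions/site.

0.163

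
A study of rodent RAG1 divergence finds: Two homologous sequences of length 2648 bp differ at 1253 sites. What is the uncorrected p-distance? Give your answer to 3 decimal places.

p = 1253/2648 = 0.473187… ≈ 0.473 (to 3 d.p.).

0.473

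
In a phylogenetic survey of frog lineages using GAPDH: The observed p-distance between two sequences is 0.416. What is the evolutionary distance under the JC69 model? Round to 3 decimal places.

0.607

d = −(3/4) ln(1 − 4p/3) = −0.75 ln(1 − 0.554667) = −0.75 ln(0.445333)
  = −0.75 × (-0.808933) = 0.606700 substitutions/site.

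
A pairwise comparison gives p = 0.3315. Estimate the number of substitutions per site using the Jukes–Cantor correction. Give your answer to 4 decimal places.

0.4375

d = −(3/4) ln(1 − 4p/3) = −0.75 ln(1 − 0.442) = −0.75 ln(0.558)
  = −0.75 × (-0.583396) = 0.437547 substitutions/site.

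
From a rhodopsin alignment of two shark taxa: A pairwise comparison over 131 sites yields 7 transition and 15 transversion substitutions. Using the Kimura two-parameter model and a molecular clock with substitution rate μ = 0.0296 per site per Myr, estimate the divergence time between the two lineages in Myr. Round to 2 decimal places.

3.21

P = 7/131 ≈ 0.053435 and Q = 15/131 ≈ 0.114504.
Under the Kimura two-parameter model, d = −½ ln(1 − 2P − Q) − ¼ ln(1 − 2Q).
1 − 2P − Q = 0.778626, giving −½ ln(0.778626) = 0.125112.
1 − 2Q = 0.770992, giving −¼ ln(0.770992) = 0.065019.
d = 0.125112 + 0.065019 = 0.190131.
Under a molecular clock d = 2μt, so t = d/(2μ) = 0.190131 / (2 × 0.0296) = 3.21 Myr.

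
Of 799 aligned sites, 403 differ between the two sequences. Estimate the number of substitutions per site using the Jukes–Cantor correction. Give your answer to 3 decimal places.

0.837

p = 403/799 ≈ 0.50438.
d = −(3/4) ln(1 − 4p/3) = −0.75 ln(1 − 0.672507) = −0.75 ln(0.327493)
  = −0.75 × (-1.116289) = 0.837217 substitutions/site.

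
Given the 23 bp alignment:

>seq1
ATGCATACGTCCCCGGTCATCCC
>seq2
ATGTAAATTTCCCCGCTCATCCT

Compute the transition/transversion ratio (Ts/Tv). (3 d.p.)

1.000

Transitions are A↔G and C↔T; transversions are all other mismatches.
Transitions: 3. Transversions: 3.
R = 3/3 = 1.000.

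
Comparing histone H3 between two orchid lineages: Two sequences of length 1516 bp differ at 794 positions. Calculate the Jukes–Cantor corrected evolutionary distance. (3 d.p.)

p = 794/1516 ≈ 0.523747.
d = −(3/4) ln(1 − 4p/3) = −0.75 ln(1 − 0.698329) = −0.75 ln(0.301671)
  = −0.75 × (-1.198418) = 0.898814 substitutions/site.

0.899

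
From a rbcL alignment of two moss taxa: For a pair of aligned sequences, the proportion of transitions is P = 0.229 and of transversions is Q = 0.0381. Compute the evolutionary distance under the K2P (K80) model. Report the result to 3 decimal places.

Under the Kimura two-parameter model, d = −½ ln(1 − 2P − Q) − ¼ ln(1 − 2Q).
1 − 2P − Q = 0.5039, giving −½ ln(0.5039) = 0.342689.
1 − 2Q = 0.9238, giving −¼ ln(0.9238) = 0.019815.
d = 0.342689 + 0.019815 = 0.362504.

0.363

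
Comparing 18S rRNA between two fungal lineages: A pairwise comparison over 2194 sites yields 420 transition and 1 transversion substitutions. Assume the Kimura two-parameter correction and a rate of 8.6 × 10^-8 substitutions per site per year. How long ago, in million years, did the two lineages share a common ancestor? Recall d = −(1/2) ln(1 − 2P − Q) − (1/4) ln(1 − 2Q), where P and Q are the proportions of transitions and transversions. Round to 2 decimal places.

P = 420/2194 ≈ 0.191431 and Q = 1/2194 ≈ 0.000456.
Under the Kimura two-parameter model, d = −½ ln(1 − 2P − Q) − ¼ ln(1 − 2Q).
1 − 2P − Q = 0.616682, giving −½ ln(0.616682) = 0.241701.
1 − 2Q = 0.999088, giving −¼ ln(0.999088) = 0.000228.
d = 0.241701 + 0.000228 = 0.241929.
Under a molecular clock d = 2μt, so t = d/(2μ) = 0.241929 / (2 × 8.6 × 10^-8) = 1.41 million years.

1.41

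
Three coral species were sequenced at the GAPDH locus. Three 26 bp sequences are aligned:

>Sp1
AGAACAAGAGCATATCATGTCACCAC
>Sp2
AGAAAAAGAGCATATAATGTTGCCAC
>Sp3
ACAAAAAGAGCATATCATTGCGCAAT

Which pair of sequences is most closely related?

Sp1 and Sp2

Sp1–Sp2: 4/26 differ, p = 0.154, d = 0.172.
Sp1–Sp3: 7/26 differ, p = 0.269, d = 0.334.
Sp2–Sp3: 7/26 differ, p = 0.269, d = 0.334.
The smallest distance is between Sp1 and Sp2.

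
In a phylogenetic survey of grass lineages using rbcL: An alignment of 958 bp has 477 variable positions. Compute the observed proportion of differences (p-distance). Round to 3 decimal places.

p = 477/958 = 0.497912… ≈ 0.498 (to 3 d.p.).

0.498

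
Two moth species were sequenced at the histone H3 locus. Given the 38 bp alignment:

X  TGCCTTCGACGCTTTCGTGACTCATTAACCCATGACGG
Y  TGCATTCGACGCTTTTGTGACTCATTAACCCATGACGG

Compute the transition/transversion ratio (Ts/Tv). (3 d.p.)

Transitions are A↔G and C↔T; transversions are all other mismatches.
Transitions: 1. Transversions: 1.
R = 1/1 = 1.000.

1.000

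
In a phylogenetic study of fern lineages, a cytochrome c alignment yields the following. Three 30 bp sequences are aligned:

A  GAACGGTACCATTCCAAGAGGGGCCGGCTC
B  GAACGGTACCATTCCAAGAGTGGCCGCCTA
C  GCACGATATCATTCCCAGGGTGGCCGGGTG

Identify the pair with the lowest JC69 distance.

A and B

A–B: 3/30 differ, p = 0.100, d = 0.107.
A–C: 8/30 differ, p = 0.267, d = 0.330.
B–C: 8/30 differ, p = 0.267, d = 0.330.
The smallest distance is between A and B.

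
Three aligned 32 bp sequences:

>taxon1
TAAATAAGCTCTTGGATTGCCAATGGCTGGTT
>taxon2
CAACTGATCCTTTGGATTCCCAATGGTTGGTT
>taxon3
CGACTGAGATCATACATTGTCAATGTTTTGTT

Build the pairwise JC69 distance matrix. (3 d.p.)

taxon1–taxon2: 8/32 sites differ → p = 0.25, d = −0.75 ln(1 − 0.333333) = 0.304098 ≈ 0.304.
taxon1–taxon3: 12/32 sites differ → p = 0.375, d = −0.75 ln(1 − 0.5) = 0.519860 ≈ 0.520.
taxon2–taxon3: 12/32 sites differ → p = 0.375, d = −0.75 ln(1 − 0.5) = 0.519860 ≈ 0.520.

d(taxon1,taxon2) = 0.304, d(taxon1,taxon3) = 0.520, d(taxon2,taxon3) = 0.520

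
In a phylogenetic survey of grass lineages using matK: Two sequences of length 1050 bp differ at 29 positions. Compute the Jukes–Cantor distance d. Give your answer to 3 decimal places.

p = 29/1050 ≈ 0.027619.
d = −(3/4) ln(1 − 4p/3) = −0.75 ln(1 − 0.036825) = −0.75 ln(0.963175)
  = −0.75 × (-0.037520) = 0.028140 substitutions/site.

0.028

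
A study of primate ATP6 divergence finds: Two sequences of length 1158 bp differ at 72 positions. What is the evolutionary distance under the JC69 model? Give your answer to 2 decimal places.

p = 72/1158 ≈ 0.062176.
d = −(3/4) ln(1 − 4p/3) = −0.75 ln(1 − 0.082901) = −0.75 ln(0.917099)
  = −0.75 × (-0.086540) = 0.064905 substitutions/site.

0.06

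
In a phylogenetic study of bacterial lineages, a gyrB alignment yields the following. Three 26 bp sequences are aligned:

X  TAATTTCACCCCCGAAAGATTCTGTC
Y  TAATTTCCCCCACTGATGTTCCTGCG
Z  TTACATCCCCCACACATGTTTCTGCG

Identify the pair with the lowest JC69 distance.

Y and Z

X–Y: 9/26 differ, p = 0.346, d = 0.464.
X–Z: 11/26 differ, p = 0.423, d = 0.623.
Y–Z: 6/26 differ, p = 0.231, d = 0.276.
The smallest distance is between Y and Z.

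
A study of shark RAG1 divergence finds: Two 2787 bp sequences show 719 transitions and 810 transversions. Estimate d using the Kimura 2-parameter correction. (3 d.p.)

P = 719/2787 ≈ 0.257983 and Q = 810/2787 ≈ 0.290635.
Under the Kimura two-parameter model, d = −½ ln(1 − 2P − Q) − ¼ ln(1 − 2Q).
1 − 2P − Q = 0.193399, giving −½ ln(0.193399) = 0.821500.
1 − 2Q = 0.41873, giving −¼ ln(0.41873) = 0.217632.
d = 0.821500 + 0.217632 = 1.039132.

1.039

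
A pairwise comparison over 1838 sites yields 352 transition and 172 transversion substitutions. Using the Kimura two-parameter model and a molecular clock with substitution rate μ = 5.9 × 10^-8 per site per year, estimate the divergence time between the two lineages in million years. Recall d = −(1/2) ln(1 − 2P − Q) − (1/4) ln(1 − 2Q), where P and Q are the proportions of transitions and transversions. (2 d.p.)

3.18

P = 352/1838 ≈ 0.191513 and Q = 172/1838 ≈ 0.09358.
Under the Kimura two-parameter model, d = −½ ln(1 − 2P − Q) − ¼ ln(1 − 2Q).
1 − 2P − Q = 0.523394, giving −½ ln(0.523394) = 0.323710.
1 − 2Q = 0.81284, giving −¼ ln(0.81284) = 0.051805.
d = 0.323710 + 0.051805 = 0.375515.
Under a molecular clock d = 2μt, so t = d/(2μ) = 0.375515 / (2 × 5.9 × 10^-8) = 3.18 million years.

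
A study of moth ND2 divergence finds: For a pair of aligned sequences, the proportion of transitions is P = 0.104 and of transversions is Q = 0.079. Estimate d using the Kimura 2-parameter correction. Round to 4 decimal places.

Under the Kimura two-parameter model, d = −½ ln(1 − 2P − Q) − ¼ ln(1 − 2Q).
1 − 2P − Q = 0.713, giving −½ ln(0.713) = 0.169137.
1 − 2Q = 0.842, giving −¼ ln(0.842) = 0.042994.
d = 0.169137 + 0.042994 = 0.212131.

0.2121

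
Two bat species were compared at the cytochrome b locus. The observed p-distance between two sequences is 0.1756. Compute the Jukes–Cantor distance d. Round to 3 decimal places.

0.200

d = −(3/4) ln(1 − 4p/3) = −0.75 ln(1 − 0.234133) = −0.75 ln(0.765867)
  = −0.75 × (-0.266747) = 0.200060 substitutions/site.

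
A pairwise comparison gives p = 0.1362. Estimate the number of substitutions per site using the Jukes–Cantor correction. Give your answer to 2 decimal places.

d = −(3/4) ln(1 − 4p/3) = −0.75 ln(1 − 0.1816) = −0.75 ln(0.8184)
  = −0.75 × (-0.200404) = 0.150303 substitutions/site.

0.15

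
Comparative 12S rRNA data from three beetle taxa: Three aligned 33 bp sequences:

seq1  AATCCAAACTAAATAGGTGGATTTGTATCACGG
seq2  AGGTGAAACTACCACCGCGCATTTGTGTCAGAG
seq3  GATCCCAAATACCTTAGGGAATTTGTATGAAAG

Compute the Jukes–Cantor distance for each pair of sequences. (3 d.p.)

seq1–seq2: 14/33 sites differ → p ≈ 0.424242, d = −0.75 ln(1 − 0.565656) = 0.625439 ≈ 0.625.
seq1–seq3: 12/33 sites differ → p ≈ 0.363636, d = −0.75 ln(1 − 0.484848) = 0.497470 ≈ 0.497.
seq2–seq3: 15/33 sites differ → p ≈ 0.454545, d = −0.75 ln(1 − 0.60606) = 0.698667 ≈ 0.699.

d(seq1,seq2) = 0.625, d(seq1,seq3) = 0.497, d(seq2,seq3) = 0.699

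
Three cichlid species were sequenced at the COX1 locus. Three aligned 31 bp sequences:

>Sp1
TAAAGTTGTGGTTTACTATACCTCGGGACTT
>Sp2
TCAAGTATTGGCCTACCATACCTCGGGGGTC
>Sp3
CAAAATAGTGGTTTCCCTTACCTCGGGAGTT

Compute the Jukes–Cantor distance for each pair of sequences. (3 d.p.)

Sp1–Sp2: 9/31 sites differ → p ≈ 0.290323, d = −0.75 ln(1 − 0.387097) = 0.367161 ≈ 0.367.
Sp1–Sp3: 7/31 sites differ → p ≈ 0.225806, d = −0.75 ln(1 − 0.301075) = 0.268659 ≈ 0.269.
Sp2–Sp3: 10/31 sites differ → p ≈ 0.322581, d = −0.75 ln(1 − 0.430108) = 0.421731 ≈ 0.422.

d(Sp1,Sp2) = 0.367, d(Sp1,Sp3) = 0.269, d(Sp2,Sp3) = 0.422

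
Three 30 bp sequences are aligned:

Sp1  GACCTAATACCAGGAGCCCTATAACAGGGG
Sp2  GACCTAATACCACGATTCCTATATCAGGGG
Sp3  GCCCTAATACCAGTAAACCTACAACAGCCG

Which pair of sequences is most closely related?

Sp1–Sp2: 4/30 differ, p = 0.133, d = 0.147.
Sp1–Sp3: 7/30 differ, p = 0.233, d = 0.280.
Sp2–Sp3: 9/30 differ, p = 0.300, d = 0.383.
The smallest distance is between Sp1 and Sp2.

Sp1 and Sp2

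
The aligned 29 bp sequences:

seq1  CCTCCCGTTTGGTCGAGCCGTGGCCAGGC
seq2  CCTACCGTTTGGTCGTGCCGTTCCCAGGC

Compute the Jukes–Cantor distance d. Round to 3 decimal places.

0.152

The sequences differ at 4 of 29 sites (4, 16, 22, 23), so p = 4/29 ≈ 0.137931.
d = −(3/4) ln(1 − 4p/3) = −0.75 ln(1 − 0.183908) = −0.75 ln(0.816092)
  = −0.75 × (-0.203228) = 0.152421 substitutions/site.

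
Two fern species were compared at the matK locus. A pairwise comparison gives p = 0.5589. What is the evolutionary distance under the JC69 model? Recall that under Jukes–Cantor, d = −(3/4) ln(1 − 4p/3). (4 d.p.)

d = −(3/4) ln(1 − 4p/3) = −0.75 ln(1 − 0.7452) = −0.75 ln(0.2548)
  = −0.75 × (-1.367276) = 1.025457 substitutions/site.

1.0255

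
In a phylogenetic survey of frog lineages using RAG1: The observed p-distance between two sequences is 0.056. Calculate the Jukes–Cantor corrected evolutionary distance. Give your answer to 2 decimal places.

0.06

d = −(3/4) ln(1 − 4p/3) = −0.75 ln(1 − 0.074667) = −0.75 ln(0.925333)
  = −0.75 × (-0.077602) = 0.058202 substitutions/site.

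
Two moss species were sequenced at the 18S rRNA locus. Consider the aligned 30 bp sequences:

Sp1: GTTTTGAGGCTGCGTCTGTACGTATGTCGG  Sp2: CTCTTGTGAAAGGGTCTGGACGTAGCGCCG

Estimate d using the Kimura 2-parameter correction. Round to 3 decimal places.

0.589

Of 30 sites, 2 differences are transitions and 10 are transversions, so P = 2/30 ≈ 0.066667 and Q = 10/30 ≈ 0.333333.
Under the Kimura two-parameter model, d = −½ ln(1 − 2P − Q) − ¼ ln(1 − 2Q).
1 − 2P − Q = 0.533333, giving −½ ln(0.533333) = 0.314305.
1 − 2Q = 0.333334, giving −¼ ln(0.333334) = 0.274653.
d = 0.314305 + 0.274653 = 0.588958.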